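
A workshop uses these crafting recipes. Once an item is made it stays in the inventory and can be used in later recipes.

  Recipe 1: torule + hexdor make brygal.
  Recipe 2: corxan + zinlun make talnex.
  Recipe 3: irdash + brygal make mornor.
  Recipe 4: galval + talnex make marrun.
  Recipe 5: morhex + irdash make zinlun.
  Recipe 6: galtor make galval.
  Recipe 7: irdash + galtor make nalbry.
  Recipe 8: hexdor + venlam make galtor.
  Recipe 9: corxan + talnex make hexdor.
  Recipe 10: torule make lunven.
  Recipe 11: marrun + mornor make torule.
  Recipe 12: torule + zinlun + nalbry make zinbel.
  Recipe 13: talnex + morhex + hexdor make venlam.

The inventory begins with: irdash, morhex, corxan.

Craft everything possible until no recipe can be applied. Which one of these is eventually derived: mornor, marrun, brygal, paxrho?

marrun

morhex + irdash → zinlun (Recipe 5).
Using Recipe 2, corxan and zinlun make talnex.
corxan + talnex → hexdor (Recipe 9).
talnex + morhex + hexdor → venlam (Recipe 13).
hexdor + venlam → galtor (Recipe 8).
galtor → galval (Recipe 6).
Using Recipe 4, galval and talnex make marrun.
brygal would need torule and hexdor (Recipe 1), but torule is never obtained. mornor would need irdash and brygal (Recipe 3), but brygal is never obtained. No rule produces paxrho, and it is not given.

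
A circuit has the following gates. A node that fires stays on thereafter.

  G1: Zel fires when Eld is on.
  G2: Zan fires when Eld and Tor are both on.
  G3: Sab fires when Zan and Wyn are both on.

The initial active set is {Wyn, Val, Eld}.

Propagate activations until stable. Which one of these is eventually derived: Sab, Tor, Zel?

G1: Eld on → Zel on.
Sab would need Zan and Wyn (G3), but Zan never turns on. No rule produces Tor, and it is not given.

Zel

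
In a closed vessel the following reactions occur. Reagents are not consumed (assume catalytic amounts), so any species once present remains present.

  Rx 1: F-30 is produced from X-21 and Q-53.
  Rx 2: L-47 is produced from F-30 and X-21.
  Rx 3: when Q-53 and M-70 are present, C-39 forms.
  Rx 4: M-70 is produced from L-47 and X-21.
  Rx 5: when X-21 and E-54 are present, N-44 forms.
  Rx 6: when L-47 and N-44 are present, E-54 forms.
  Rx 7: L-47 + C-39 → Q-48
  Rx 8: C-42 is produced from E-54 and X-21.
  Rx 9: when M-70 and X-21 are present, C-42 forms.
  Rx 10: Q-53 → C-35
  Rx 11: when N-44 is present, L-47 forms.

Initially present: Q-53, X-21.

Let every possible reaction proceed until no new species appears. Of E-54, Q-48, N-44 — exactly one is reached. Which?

Q-48

X-21 and Q-53 present → F-30 forms (Rx 1).
F-30 and X-21 present → L-47 forms (Rx 2).
L-47 and X-21 present → M-70 forms (Rx 4).
Q-53 and M-70 present → C-39 forms (Rx 3).
L-47 and C-39 present → Q-48 forms (Rx 7).
E-54 would need L-47 and N-44 (Rx 6), but N-44 never forms. N-44 would need X-21 and E-54 (Rx 5), but E-54 never forms.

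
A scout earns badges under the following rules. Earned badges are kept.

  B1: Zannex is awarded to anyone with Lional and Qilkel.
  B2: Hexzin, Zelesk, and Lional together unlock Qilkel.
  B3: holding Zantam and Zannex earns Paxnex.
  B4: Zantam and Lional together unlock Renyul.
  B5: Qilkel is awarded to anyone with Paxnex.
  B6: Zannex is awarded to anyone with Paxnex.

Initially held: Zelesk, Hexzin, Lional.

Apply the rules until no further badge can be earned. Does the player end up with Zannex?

Yes

With Hexzin, Zelesk, and Lional, Qilkel is earned (B2).
With Lional and Qilkel, Zannex is earned (B1).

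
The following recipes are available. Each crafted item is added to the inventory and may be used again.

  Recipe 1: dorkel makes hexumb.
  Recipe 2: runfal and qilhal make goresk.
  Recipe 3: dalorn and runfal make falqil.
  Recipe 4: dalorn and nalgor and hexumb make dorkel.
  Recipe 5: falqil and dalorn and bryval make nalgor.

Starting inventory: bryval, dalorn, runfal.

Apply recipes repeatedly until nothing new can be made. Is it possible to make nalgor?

dalorn and runfal → falqil (Recipe 3).
falqil and dalorn and bryval → nalgor (Recipe 5).

Yes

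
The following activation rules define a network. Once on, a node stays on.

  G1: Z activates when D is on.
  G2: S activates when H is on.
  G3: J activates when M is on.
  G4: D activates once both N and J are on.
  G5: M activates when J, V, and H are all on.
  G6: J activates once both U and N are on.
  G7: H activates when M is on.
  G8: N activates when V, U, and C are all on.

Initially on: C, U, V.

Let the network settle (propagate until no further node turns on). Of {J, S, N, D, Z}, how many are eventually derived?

4

G8: V, U, and C on → N on.
U and N are on, so J activates (G6).
G4: N and J on → D on.
G1: D on → Z on.
J: reached.
S would need H (G2), but H never turns on.
N: reached.
D: reached.
Z: reached.
Reached: J, N, D, and Z — 4 of the 5.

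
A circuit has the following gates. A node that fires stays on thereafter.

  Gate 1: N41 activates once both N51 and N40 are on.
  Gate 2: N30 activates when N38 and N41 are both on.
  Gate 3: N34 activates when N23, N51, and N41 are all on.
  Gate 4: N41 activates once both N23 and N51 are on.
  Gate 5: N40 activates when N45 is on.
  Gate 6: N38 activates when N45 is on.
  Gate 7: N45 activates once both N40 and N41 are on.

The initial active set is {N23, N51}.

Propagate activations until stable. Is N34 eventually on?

Yes

Gate 4: N23 and N51 on → N41 on.
Gate 3: N23, N51, and N41 on → N34 on.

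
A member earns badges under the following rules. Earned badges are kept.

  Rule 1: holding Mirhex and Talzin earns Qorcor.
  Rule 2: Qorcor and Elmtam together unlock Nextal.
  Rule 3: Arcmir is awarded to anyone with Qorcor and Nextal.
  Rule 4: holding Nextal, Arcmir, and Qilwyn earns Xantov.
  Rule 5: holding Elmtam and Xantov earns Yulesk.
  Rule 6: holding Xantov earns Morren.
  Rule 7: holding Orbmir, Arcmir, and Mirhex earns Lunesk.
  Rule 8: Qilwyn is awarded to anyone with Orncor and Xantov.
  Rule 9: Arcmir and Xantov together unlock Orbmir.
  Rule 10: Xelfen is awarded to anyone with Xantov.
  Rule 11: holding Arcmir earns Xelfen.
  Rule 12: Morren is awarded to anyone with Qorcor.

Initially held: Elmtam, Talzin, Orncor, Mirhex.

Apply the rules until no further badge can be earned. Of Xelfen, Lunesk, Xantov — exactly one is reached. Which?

With Mirhex and Talzin, Qorcor is earned (Rule 1).
With Qorcor and Elmtam, Nextal is earned (Rule 2).
With Qorcor and Nextal, Arcmir is earned (Rule 3).
With Arcmir, Xelfen is earned (Rule 11).
Xantov would need Nextal, Arcmir, and Qilwyn (Rule 4), but Qilwyn is never earned. Lunesk would need Orbmir, Arcmir, and Mirhex (Rule 7), but Orbmir is never earned.

Xelfen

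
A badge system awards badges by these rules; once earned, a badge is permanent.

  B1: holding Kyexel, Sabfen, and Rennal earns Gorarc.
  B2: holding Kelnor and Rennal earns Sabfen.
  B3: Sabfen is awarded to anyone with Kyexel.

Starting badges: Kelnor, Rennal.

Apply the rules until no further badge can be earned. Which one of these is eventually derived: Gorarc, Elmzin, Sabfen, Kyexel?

With Kelnor and Rennal, Sabfen is earned (B2).
No rule produces Elmzin, and it is not given. No rule produces Kyexel, and it is not given. Gorarc would need Kyexel, Sabfen, and Rennal (B1), but Kyexel is never earned.

Sabfen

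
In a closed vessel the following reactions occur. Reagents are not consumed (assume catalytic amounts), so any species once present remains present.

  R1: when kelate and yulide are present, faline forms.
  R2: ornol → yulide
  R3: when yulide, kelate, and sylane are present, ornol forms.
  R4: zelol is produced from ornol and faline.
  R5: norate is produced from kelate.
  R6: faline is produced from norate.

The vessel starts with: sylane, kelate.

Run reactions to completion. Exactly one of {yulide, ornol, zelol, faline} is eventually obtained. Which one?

kelate present → norate forms (R5).
norate present → faline forms (R6).
ornol would need yulide, kelate, and sylane (R3), but yulide never forms. zelol would need ornol and faline (R4), but ornol never forms. yulide would need ornol (R2), but ornol never forms.

faline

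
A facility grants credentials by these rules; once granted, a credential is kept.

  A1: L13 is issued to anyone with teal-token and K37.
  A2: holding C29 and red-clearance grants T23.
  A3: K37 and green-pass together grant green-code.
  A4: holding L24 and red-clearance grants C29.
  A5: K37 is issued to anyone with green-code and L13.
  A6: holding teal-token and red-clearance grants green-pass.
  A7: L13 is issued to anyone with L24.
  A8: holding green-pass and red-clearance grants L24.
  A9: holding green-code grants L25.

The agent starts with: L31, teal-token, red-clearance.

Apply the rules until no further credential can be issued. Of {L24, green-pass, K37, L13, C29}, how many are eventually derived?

Holding teal-token and red-clearance grants green-pass (A6).
Holding green-pass and red-clearance grants L24 (A8).
Holding L24 grants L13 (A7).
Holding L24 and red-clearance grants C29 (A4).
L24: reached.
green-pass: reached.
K37 would need green-code and L13 (A5), but green-code is never granted.
L13: reached.
C29: reached.
Reached: L24, green-pass, L13, and C29 — 4 of the 5.

4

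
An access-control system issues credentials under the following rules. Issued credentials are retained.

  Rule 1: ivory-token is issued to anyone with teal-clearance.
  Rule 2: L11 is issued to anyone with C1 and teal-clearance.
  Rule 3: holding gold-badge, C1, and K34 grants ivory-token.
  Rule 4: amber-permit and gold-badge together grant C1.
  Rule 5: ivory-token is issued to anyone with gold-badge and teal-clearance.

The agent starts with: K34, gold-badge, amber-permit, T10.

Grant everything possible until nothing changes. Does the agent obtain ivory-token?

Yes

Holding amber-permit and gold-badge grants C1 (Rule 4).
Holding gold-badge, C1, and K34 grants ivory-token (Rule 3).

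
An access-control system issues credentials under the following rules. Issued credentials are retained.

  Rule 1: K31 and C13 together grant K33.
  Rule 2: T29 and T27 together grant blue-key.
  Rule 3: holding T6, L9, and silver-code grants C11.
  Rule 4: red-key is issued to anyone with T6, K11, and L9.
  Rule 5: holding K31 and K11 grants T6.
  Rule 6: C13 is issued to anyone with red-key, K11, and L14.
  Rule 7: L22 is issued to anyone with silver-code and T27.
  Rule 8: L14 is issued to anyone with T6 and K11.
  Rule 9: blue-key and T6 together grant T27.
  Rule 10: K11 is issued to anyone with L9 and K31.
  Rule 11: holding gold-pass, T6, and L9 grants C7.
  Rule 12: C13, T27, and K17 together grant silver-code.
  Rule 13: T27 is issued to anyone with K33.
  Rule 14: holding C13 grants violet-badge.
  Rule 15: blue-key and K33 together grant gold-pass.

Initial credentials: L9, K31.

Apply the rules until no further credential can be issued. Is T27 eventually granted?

Yes

Holding L9 and K31 grants K11 (Rule 10).
Holding K31 and K11 grants T6 (Rule 5).
Holding T6, K11, and L9 grants red-key (Rule 4).
Holding T6 and K11 grants L14 (Rule 8).
Holding red-key, K11, and L14 grants C13 (Rule 6).
Holding K31 and C13 grants K33 (Rule 1).
Holding K33 grants T27 (Rule 13).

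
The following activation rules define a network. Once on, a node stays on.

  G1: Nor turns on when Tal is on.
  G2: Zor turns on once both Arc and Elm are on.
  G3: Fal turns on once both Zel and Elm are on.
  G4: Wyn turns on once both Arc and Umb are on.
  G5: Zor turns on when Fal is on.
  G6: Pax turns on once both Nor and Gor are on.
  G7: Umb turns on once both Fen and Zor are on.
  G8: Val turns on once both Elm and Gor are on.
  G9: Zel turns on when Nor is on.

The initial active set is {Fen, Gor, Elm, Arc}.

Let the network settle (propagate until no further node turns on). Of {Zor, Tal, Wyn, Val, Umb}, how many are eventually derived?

4

G2: Arc and Elm on → Zor on.
Elm and Gor are on, so Val turns on (G8).
Fen and Zor are on, so Umb turns on (G7).
G4: Arc and Umb on → Wyn on.
Zor: reached.
No rule produces Tal, and it is not given.
Wyn: reached.
Val: reached.
Umb: reached.
Reached: Zor, Wyn, Val, and Umb — 4 of the 5.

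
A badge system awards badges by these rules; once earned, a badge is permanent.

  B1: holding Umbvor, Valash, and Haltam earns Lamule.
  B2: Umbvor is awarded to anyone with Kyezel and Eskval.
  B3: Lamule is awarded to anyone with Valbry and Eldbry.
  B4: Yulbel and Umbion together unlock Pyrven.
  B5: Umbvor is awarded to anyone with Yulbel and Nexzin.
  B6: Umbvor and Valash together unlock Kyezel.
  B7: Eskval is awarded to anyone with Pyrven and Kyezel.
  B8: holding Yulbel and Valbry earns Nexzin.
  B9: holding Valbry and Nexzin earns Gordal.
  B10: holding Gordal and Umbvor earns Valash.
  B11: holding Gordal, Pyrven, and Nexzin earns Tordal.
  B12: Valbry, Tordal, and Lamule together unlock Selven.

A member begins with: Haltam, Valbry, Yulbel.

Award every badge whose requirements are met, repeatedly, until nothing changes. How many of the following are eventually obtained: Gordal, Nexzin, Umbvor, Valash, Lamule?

5

With Yulbel and Valbry, Nexzin is earned (B8).
With Yulbel and Nexzin, Umbvor is earned (B5).
With Valbry and Nexzin, Gordal is earned (B9).
With Gordal and Umbvor, Valash is earned (B10).
With Umbvor, Valash, and Haltam, Lamule is earned (B1).
Gordal: reached.
Nexzin: reached.
Umbvor: reached.
Valash: reached.
Lamule: reached.
All 5 are reached.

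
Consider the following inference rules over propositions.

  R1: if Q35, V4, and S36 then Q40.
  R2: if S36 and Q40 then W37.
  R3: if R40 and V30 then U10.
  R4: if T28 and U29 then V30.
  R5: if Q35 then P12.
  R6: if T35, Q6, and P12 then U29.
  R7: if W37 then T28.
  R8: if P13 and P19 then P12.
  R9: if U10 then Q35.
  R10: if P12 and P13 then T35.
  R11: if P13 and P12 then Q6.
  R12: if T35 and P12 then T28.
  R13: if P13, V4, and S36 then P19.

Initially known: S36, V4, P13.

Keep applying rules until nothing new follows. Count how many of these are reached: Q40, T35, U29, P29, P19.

3

From P13, V4, and S36, R13 gives P19.
From P13 and P19, R8 gives P12.
P13 and P12 hold, so Q6 follows (R11).
P12 and P13 hold, so T35 follows (R10).
T35, Q6, and P12 hold, so U29 follows (R6).
Q40 would need Q35, V4, and S36 (R1), but Q35 is never established.
T35: reached.
U29: reached.
No rule produces P29, and it is not given.
P19: reached.
Reached: T35, U29, and P19 — 3 of the 5.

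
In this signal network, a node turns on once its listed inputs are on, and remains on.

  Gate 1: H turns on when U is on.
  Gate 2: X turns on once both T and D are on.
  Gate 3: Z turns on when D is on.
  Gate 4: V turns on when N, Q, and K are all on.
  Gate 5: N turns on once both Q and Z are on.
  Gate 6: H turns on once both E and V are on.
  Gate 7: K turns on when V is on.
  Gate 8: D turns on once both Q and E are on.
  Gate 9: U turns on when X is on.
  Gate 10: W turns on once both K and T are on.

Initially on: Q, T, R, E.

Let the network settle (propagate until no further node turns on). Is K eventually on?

No

K would need V (Gate 7), but V never turns on.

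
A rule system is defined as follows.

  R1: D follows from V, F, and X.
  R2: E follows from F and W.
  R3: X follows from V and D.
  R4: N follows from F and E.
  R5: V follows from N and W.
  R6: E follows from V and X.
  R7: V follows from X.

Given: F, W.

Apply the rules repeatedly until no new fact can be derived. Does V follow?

From F and W, R2 gives E.
F and E hold, so N follows (R4).
N and W hold, so V follows (R5).

Yes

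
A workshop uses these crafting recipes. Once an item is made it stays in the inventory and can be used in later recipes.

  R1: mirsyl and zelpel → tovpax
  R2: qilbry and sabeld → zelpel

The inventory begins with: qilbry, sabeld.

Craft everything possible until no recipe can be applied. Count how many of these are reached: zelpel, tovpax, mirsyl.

Using R2, qilbry and sabeld make zelpel.
zelpel: reached.
tovpax would need mirsyl and zelpel (R1), but mirsyl is never obtained.
No rule produces mirsyl, and it is not given.
Reached: zelpel — 1 of the 3.

1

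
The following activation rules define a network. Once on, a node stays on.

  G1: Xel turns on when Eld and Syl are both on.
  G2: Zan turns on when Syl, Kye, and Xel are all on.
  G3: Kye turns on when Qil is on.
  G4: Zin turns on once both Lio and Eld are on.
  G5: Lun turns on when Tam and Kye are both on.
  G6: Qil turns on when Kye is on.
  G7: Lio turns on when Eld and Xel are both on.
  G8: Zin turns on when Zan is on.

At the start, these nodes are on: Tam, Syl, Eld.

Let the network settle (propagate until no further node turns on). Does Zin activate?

Yes

Eld and Syl are on, so Xel turns on (G1).
Eld and Xel are on, so Lio turns on (G7).
G4: Lio and Eld on → Zin on.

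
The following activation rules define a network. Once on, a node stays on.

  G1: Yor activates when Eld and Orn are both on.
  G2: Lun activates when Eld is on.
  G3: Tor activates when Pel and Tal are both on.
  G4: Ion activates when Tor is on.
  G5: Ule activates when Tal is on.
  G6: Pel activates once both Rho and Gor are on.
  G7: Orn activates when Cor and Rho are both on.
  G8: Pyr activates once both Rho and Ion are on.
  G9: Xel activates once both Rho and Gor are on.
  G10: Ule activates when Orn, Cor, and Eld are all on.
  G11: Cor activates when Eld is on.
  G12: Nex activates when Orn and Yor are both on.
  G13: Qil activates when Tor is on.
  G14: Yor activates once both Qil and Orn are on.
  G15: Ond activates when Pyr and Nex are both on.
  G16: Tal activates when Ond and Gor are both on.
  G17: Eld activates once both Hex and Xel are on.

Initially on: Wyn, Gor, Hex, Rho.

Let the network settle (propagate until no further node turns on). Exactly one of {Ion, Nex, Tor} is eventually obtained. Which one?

Rho and Gor are on, so Xel activates (G9).
G17: Hex and Xel on → Eld on.
Eld is on, so Cor activates (G11).
Cor and Rho are on, so Orn activates (G7).
Eld and Orn are on, so Yor activates (G1).
G12: Orn and Yor on → Nex on.
Ion would need Tor (G4), but Tor never turns on. Tor would need Pel and Tal (G3), but Tal never turns on.

Nex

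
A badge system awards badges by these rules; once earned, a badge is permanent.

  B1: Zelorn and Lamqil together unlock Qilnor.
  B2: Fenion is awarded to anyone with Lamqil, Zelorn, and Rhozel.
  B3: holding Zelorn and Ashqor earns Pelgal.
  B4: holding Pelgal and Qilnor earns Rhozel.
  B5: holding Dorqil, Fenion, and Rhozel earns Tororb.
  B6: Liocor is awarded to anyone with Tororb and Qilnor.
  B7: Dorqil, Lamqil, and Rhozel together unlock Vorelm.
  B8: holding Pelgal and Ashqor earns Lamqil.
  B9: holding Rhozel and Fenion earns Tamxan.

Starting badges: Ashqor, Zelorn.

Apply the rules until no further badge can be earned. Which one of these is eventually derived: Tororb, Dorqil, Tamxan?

With Zelorn and Ashqor, Pelgal is earned (B3).
With Pelgal and Ashqor, Lamqil is earned (B8).
With Zelorn and Lamqil, Qilnor is earned (B1).
With Pelgal and Qilnor, Rhozel is earned (B4).
With Lamqil, Zelorn, and Rhozel, Fenion is earned (B2).
With Rhozel and Fenion, Tamxan is earned (B9).
Tororb would need Dorqil, Fenion, and Rhozel (B5), but Dorqil is never earned. No rule produces Dorqil, and it is not given.

Tamxan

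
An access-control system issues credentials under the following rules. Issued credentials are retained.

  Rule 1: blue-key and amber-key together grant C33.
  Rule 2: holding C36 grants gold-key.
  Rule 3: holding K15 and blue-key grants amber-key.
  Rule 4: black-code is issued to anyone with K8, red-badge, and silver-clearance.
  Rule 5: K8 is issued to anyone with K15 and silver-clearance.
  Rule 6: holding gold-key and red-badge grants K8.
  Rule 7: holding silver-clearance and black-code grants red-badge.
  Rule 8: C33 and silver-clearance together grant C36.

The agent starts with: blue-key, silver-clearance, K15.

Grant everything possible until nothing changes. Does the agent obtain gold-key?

Yes

Holding K15 and blue-key grants amber-key (Rule 3).
Holding blue-key and amber-key grants C33 (Rule 1).
Holding C33 and silver-clearance grants C36 (Rule 8).
Holding C36 grants gold-key (Rule 2).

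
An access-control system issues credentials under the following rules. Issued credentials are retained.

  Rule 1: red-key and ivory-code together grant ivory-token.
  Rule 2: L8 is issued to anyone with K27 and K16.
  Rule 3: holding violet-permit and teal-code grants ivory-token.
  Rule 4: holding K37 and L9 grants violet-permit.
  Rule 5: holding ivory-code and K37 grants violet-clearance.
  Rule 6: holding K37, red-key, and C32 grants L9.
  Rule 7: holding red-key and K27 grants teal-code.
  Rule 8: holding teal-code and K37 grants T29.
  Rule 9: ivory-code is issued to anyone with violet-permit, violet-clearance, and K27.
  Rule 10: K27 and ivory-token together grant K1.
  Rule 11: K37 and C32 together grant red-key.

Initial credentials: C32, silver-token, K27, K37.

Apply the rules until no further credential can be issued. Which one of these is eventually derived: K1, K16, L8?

K1

Holding K37 and C32 grants red-key (Rule 11).
Holding red-key and K27 grants teal-code (Rule 7).
Holding K37, red-key, and C32 grants L9 (Rule 6).
Holding K37 and L9 grants violet-permit (Rule 4).
Holding violet-permit and teal-code grants ivory-token (Rule 3).
Holding K27 and ivory-token grants K1 (Rule 10).
No rule produces K16, and it is not given. L8 would need K27 and K16 (Rule 2), but K16 is never granted.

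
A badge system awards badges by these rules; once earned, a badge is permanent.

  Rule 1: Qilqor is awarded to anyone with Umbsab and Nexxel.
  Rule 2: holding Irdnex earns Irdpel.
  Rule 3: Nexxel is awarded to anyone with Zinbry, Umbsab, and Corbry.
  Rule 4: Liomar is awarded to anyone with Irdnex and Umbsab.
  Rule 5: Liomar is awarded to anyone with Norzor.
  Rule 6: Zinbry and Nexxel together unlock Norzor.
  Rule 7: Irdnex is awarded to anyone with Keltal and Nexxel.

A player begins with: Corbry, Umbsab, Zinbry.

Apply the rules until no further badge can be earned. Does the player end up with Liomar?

With Zinbry, Umbsab, and Corbry, Nexxel is earned (Rule 3).
With Zinbry and Nexxel, Norzor is earned (Rule 6).
With Norzor, Liomar is earned (Rule 5).

Yes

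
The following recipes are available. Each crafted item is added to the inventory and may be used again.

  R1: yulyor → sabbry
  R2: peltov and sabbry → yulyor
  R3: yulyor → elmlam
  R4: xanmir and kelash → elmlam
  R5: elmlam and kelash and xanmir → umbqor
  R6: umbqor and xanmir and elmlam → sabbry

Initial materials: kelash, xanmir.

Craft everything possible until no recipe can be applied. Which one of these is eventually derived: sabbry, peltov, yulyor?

sabbry

Using R4, xanmir and kelash make elmlam.
elmlam and kelash and xanmir → umbqor (R5).
umbqor and xanmir and elmlam → sabbry (R6).
No rule produces peltov, and it is not given. yulyor would need peltov and sabbry (R2), but peltov is never obtained.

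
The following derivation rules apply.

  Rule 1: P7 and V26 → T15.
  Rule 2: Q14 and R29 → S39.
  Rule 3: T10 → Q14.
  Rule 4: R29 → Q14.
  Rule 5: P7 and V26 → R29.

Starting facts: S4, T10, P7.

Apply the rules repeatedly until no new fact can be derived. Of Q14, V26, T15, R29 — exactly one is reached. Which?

From T10, Rule 3 gives Q14.
T15 would need P7 and V26 (Rule 1), but V26 is never established. No rule produces V26, and it is not given. R29 would need P7 and V26 (Rule 5), but V26 is never established.

Q14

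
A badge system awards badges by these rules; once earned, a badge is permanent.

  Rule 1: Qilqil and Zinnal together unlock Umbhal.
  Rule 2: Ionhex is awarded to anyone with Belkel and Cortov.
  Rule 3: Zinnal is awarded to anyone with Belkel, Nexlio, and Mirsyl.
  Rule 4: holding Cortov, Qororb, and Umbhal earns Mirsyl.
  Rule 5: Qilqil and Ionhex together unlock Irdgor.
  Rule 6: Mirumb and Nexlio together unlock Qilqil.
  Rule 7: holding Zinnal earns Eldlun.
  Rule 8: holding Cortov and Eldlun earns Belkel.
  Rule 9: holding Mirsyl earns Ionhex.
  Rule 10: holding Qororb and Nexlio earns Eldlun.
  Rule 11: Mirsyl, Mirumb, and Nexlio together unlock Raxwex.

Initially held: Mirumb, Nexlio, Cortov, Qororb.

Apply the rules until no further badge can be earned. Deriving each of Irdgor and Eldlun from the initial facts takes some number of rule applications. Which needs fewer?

Eldlun: With Qororb and Nexlio, Eldlun is earned (Rule 10). [1 rule application]
Irdgor: With Mirumb and Nexlio, Qilqil is earned (Rule 6). With Qororb and Nexlio, Eldlun is earned (Rule 10). With Cortov and Eldlun, Belkel is earned (Rule 8). With Belkel and Cortov, Ionhex is earned (Rule 2). With Qilqil and Ionhex, Irdgor is earned (Rule 5). [5 rule applications]
Eldlun needs fewer.

Eldlun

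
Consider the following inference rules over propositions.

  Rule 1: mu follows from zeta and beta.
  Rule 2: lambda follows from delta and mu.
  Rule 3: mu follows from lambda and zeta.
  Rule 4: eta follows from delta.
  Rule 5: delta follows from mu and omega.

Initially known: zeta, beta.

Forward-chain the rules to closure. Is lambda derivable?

No

lambda would need delta and mu (Rule 2), but delta is never established.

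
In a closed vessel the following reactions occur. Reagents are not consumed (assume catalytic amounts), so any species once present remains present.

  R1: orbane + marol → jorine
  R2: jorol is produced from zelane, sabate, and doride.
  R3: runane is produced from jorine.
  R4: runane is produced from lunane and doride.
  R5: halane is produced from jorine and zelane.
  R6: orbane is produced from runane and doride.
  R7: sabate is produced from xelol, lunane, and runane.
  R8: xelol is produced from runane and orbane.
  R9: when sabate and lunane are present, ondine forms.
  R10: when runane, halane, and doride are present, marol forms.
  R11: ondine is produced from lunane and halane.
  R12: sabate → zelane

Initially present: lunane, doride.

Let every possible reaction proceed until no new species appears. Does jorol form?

Yes

lunane and doride present → runane forms (R4).
runane and doride present → orbane forms (R6).
runane and orbane present → xelol forms (R8).
xelol, lunane, and runane present → sabate forms (R7).
sabate present → zelane forms (R12).
zelane, sabate, and doride present → jorol forms (R2).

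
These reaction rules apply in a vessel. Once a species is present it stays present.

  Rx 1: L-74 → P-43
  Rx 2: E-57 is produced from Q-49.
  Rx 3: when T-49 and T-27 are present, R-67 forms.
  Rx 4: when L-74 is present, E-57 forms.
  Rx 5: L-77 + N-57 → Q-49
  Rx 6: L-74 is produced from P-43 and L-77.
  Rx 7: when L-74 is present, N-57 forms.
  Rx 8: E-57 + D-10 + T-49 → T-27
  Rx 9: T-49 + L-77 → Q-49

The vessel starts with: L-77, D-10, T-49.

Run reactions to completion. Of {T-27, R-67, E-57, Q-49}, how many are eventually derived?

T-49 and L-77 present → Q-49 forms (Rx 9).
Q-49 present → E-57 forms (Rx 2).
E-57, D-10, and T-49 present → T-27 forms (Rx 8).
T-49 and T-27 present → R-67 forms (Rx 3).
T-27: reached.
R-67: reached.
E-57: reached.
Q-49: reached.
All 4 are reached.

4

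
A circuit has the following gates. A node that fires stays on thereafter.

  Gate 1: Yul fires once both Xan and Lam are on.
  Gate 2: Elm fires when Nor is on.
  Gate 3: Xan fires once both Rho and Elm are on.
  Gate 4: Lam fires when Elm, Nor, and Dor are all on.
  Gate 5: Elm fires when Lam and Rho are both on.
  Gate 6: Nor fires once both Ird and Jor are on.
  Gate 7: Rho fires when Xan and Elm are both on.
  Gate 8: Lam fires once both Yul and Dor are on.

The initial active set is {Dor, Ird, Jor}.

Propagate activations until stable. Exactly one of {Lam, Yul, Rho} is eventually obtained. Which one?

Lam

Ird and Jor are on, so Nor fires (Gate 6).
Gate 2: Nor on → Elm on.
Gate 4: Elm, Nor, and Dor on → Lam on.
Rho would need Xan and Elm (Gate 7), but Xan never turns on. Yul would need Xan and Lam (Gate 1), but Xan never turns on.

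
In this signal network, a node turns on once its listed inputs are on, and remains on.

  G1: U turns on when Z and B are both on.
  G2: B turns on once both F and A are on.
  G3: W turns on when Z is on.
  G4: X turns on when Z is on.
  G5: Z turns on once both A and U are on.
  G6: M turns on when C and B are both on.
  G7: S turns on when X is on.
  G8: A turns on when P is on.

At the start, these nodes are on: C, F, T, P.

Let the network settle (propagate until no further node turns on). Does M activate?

Yes

G8: P on → A on.
F and A are on, so B turns on (G2).
G6: C and B on → M on.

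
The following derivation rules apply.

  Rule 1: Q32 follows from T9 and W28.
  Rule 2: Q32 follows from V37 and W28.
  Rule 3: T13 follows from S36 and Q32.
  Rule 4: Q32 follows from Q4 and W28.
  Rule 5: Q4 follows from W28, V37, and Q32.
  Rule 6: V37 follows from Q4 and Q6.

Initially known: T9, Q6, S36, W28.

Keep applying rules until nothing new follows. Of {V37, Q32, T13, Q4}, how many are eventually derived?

2

T9 and W28 hold, so Q32 follows (Rule 1).
From S36 and Q32, Rule 3 gives T13.
V37 would need Q4 and Q6 (Rule 6), but Q4 is never established.
Q32: reached.
T13: reached.
Q4 would need W28, V37, and Q32 (Rule 5), but V37 is never established.
Reached: Q32 and T13 — 2 of the 4.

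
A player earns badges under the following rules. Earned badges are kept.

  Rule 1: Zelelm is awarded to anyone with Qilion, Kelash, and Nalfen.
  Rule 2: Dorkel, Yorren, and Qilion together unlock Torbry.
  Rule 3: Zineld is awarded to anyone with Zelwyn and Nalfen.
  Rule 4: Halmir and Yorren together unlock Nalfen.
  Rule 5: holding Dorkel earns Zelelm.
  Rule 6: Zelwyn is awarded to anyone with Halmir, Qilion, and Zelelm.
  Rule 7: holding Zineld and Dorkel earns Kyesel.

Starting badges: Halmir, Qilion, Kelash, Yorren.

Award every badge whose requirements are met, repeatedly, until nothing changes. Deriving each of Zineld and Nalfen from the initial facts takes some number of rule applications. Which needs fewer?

Nalfen: With Halmir and Yorren, Nalfen is earned (Rule 4). [1 rule application]
Zineld: With Halmir and Yorren, Nalfen is earned (Rule 4). With Qilion, Kelash, and Nalfen, Zelelm is earned (Rule 1). With Halmir, Qilion, and Zelelm, Zelwyn is earned (Rule 6). With Zelwyn and Nalfen, Zineld is earned (Rule 3). [4 rule applications]
Nalfen needs fewer.

Nalfen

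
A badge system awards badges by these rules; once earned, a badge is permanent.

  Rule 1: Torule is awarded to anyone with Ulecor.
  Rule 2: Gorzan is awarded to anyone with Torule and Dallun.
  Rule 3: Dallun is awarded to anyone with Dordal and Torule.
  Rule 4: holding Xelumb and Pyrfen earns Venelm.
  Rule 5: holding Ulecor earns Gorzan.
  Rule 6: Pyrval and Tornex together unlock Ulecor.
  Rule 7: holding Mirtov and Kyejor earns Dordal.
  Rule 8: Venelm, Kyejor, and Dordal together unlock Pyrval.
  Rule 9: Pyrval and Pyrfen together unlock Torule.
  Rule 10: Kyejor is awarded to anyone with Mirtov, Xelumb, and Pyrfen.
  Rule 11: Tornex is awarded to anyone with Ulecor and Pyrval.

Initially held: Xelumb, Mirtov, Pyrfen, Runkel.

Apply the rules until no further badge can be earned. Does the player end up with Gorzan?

Yes

With Mirtov, Xelumb, and Pyrfen, Kyejor is earned (Rule 10).
With Xelumb and Pyrfen, Venelm is earned (Rule 4).
With Mirtov and Kyejor, Dordal is earned (Rule 7).
With Venelm, Kyejor, and Dordal, Pyrval is earned (Rule 8).
With Pyrval and Pyrfen, Torule is earned (Rule 9).
With Dordal and Torule, Dallun is earned (Rule 3).
With Torule and Dallun, Gorzan is earned (Rule 2).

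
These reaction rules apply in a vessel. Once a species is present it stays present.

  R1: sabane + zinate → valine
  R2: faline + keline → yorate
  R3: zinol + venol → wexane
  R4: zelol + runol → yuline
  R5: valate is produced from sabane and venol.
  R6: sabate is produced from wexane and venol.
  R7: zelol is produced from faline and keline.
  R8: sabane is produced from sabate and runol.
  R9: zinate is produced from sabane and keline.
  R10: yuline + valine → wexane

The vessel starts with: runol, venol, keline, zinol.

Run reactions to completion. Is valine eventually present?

zinol and venol present → wexane forms (R3).
wexane and venol present → sabate forms (R6).
sabate and runol present → sabane forms (R8).
sabane and keline present → zinate forms (R9).
sabane and zinate present → valine forms (R1).

Yes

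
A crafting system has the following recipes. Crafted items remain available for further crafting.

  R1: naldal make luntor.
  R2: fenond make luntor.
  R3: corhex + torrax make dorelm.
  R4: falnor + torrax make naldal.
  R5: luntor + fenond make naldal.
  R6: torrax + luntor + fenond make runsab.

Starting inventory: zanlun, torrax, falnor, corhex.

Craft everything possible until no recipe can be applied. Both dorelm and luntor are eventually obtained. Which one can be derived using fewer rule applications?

dorelm: Using R3, corhex and torrax make dorelm. [1 rule application]
luntor: falnor + torrax → naldal (R4). Using R1, naldal makes luntor. [2 rule applications]
dorelm needs fewer.

dorelm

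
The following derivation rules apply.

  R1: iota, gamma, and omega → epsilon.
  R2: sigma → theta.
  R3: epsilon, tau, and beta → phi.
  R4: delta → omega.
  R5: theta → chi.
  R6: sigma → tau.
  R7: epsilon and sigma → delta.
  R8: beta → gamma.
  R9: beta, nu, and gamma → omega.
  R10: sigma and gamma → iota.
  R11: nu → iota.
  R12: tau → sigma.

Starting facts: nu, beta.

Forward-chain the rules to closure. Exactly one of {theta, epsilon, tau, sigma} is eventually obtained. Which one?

epsilon

nu holds, so iota follows (R11).
From beta, R8 gives gamma.
From beta, nu, and gamma, R9 gives omega.
iota, gamma, and omega hold, so epsilon follows (R1).
theta would need sigma (R2), but sigma is never established. sigma would need tau (R12), but tau is never established. tau would need sigma (R6), but sigma is never established.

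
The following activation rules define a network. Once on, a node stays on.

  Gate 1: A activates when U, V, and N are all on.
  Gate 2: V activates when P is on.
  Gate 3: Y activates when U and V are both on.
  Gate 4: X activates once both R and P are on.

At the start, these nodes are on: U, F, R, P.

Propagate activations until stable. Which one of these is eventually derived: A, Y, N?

Y

Gate 2: P on → V on.
U and V are on, so Y activates (Gate 3).
A would need U, V, and N (Gate 1), but N never turns on. No rule produces N, and it is not given.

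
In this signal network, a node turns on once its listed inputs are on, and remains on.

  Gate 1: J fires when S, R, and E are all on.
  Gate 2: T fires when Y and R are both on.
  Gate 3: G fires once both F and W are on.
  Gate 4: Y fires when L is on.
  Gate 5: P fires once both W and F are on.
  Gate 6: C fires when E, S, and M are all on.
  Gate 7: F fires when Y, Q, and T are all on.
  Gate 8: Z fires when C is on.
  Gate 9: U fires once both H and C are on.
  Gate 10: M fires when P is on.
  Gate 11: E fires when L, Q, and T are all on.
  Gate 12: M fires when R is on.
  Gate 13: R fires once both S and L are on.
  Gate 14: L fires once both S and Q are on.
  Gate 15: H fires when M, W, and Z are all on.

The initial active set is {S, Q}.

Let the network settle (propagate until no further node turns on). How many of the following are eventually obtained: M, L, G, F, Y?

S and Q are on, so L fires (Gate 14).
Gate 13: S and L on → R on.
L is on, so Y fires (Gate 4).
Gate 12: R on → M on.
Y and R are on, so T fires (Gate 2).
Gate 7: Y, Q, and T on → F on.
M: reached.
L: reached.
G would need F and W (Gate 3), but W never turns on.
F: reached.
Y: reached.
Reached: M, L, F, and Y — 4 of the 5.

4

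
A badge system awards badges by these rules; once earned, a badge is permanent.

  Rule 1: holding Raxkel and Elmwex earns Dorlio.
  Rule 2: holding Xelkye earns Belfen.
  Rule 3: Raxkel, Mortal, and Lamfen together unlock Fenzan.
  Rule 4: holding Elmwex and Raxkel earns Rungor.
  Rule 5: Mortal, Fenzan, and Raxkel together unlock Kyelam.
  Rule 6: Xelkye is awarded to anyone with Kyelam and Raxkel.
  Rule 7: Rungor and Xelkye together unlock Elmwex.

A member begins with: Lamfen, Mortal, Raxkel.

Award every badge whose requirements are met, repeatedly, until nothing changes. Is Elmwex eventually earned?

Elmwex would need Rungor and Xelkye (Rule 7), but Rungor is never earned.

No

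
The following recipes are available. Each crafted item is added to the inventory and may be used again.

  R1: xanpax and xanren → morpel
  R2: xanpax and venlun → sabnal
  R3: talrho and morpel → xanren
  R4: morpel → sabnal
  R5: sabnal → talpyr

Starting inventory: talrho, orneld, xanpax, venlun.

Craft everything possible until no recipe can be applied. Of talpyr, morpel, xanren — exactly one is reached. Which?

talpyr

xanpax and venlun → sabnal (R2).
Using R5, sabnal makes talpyr.
xanren would need talrho and morpel (R3), but morpel is never obtained. morpel would need xanpax and xanren (R1), but xanren is never obtained.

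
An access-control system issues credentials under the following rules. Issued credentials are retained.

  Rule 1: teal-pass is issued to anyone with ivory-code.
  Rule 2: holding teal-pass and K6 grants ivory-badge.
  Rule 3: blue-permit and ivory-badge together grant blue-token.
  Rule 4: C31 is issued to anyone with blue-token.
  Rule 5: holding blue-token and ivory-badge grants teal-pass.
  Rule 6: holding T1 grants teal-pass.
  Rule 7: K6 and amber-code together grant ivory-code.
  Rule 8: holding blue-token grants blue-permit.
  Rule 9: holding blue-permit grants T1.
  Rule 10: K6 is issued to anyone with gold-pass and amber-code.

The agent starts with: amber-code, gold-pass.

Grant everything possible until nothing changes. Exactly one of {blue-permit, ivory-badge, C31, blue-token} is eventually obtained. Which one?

Holding gold-pass and amber-code grants K6 (Rule 10).
Holding K6 and amber-code grants ivory-code (Rule 7).
Holding ivory-code grants teal-pass (Rule 1).
Holding teal-pass and K6 grants ivory-badge (Rule 2).
C31 would need blue-token (Rule 4), but blue-token is never granted. blue-token would need blue-permit and ivory-badge (Rule 3), but blue-permit is never granted. blue-permit would need blue-token (Rule 8), but blue-token is never granted.

ivory-badge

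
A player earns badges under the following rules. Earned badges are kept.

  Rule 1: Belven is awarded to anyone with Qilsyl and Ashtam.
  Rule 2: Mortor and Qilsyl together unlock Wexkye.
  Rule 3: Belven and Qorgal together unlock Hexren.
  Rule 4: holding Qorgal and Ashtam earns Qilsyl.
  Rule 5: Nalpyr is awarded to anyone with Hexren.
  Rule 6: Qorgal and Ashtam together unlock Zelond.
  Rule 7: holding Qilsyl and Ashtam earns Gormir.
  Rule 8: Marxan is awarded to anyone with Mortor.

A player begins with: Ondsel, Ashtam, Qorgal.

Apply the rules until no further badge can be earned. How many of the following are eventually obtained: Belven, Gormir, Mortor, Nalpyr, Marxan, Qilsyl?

4

With Qorgal and Ashtam, Qilsyl is earned (Rule 4).
With Qilsyl and Ashtam, Gormir is earned (Rule 7).
With Qilsyl and Ashtam, Belven is earned (Rule 1).
With Belven and Qorgal, Hexren is earned (Rule 3).
With Hexren, Nalpyr is earned (Rule 5).
Belven: reached.
Gormir: reached.
No rule produces Mortor, and it is not given.
Nalpyr: reached.
Marxan would need Mortor (Rule 8), but Mortor is never earned.
Qilsyl: reached.
Reached: Belven, Gormir, Nalpyr, and Qilsyl — 4 of the 6.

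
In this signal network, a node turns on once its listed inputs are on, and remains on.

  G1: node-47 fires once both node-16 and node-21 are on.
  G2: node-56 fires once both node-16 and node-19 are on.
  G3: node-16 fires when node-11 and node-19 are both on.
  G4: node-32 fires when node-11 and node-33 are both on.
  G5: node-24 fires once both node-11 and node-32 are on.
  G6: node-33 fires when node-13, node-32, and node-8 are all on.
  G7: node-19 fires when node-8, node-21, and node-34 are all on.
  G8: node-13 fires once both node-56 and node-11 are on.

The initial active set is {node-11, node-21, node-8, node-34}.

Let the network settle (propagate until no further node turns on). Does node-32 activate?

No

node-32 would need node-11 and node-33 (G4), but node-33 never turns on.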